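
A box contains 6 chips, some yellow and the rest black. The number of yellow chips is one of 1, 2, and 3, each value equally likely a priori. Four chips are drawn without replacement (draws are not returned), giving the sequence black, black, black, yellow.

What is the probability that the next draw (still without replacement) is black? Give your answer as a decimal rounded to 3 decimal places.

0.667

Compute the likelihood of the observed sequence for each case: P(data | r = 1) = (5/6)(4/5)(3/4)(1/3) = 1/6; P(data | r = 2) = (4/6)(3/5)(2/4)(2/3) = 2/15; P(data | r = 3) = (3/6)(2/5)(1/4)(3/3) = 1/20.
The prior-weighted likelihoods are 1/3 · 1/6 = 1/18, 1/3 · 2/15 = 2/45, 1/3 · 1/20 = 1/60; with total 7/60.
Normalising, the posterior is P(r = 1 | data) = 10/21, P(r = 2 | data) = 8/21, P(r = 3 | data) = 1/7.
So P(black next | data) = Σ P(black next | H) P(H | data) = (1)(10/21) + (1/2)(8/21) + (0)(1/7) = 2/3.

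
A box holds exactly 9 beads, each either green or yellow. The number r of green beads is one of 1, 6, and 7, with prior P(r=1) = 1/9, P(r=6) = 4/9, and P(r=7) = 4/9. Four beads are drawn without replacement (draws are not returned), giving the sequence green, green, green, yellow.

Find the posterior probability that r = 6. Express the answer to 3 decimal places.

The likelihood of the observed sequence under each hypothesis: P(data | r = 1) = (1/9)(0/8) = 0; P(data | r = 6) = (6/9)(5/8)(4/7)(3/6) = 5/42; P(data | r = 7) = (7/9)(6/8)(5/7)(2/6) = 5/36.
Weighting by the prior gives 1/9 · 0 = 0, 4/9 · 5/42 = 10/189, 4/9 · 5/36 = 5/81; summing to 65/567.
Therefore the posterior P(r = 6 | data) = (10/189) / (65/567) = 6/13.

0.462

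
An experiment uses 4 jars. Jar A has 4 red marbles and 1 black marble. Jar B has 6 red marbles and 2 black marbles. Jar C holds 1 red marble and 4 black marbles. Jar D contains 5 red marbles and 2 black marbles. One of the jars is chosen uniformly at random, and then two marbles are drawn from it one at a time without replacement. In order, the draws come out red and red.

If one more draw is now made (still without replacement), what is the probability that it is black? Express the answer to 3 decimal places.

0.353

Compute the likelihood of the observed sequence for each case: P(data | jar A) = (4/5)(3/4) = 0.6; P(data | jar B) = (6/8)(5/7) = 0.53571; P(data | jar C) = (1/5)(0/4) = 0; P(data | jar D) = (5/7)(4/6) = 0.47619.
The prior-weighted likelihoods are 1/4 · 0.6 = 0.15, 1/4 · 0.53571 = 0.13393, 1/4 · 0 = 0, 1/4 · 0.47619 = 0.11905; with total 0.40298.
Dividing through by the total gives posterior P(jar A | data) = 0.37223, P(jar B | data) = 0.33235, P(jar C | data) = 0, P(jar D | data) = 0.29542.
The predictive probability is P(black next | data) = (1/3)(0.37223) + (1/3)(0.33235) + (2/5)(0.29542) = 0.35303.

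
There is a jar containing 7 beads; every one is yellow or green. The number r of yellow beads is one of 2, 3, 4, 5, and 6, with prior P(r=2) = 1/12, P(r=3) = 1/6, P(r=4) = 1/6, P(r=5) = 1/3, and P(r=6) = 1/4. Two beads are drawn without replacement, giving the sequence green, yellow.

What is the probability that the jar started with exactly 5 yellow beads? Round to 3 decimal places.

0.345

The likelihood of the observed sequence under each hypothesis: P(data | r = 2) = (5/7)(2/6) = 5/21; P(data | r = 3) = (4/7)(3/6) = 2/7; P(data | r = 4) = (3/7)(4/6) = 2/7; P(data | r = 5) = (2/7)(5/6) = 5/21; P(data | r = 6) = (1/7)(6/6) = 1/7.
Weighting by the prior gives 1/12 · 5/21 = 5/252, 1/6 · 2/7 = 1/21, 1/6 · 2/7 = 1/21, 1/3 · 5/21 = 5/63, 1/4 · 1/7 = 1/28; summing to 29/126.
Therefore the posterior P(r = 5 | data) = (5/63) / (29/126) = 10/29.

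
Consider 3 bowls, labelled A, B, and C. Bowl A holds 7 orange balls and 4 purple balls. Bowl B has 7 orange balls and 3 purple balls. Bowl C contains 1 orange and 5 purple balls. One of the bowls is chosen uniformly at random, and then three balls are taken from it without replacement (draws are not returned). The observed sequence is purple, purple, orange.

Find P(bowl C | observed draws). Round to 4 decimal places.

For each hypothesis, P(data | H) works out to: P(data | bowl A) = (4/11)(3/10)(7/9) = 0.084848; P(data | bowl B) = (3/10)(2/9)(7/8) = 0.058333; P(data | bowl C) = (5/6)(4/5)(1/4) = 0.16667.
Weighting by the prior gives 1/3 · 0.084848 = 0.028283, 1/3 · 0.058333 = 0.019444, 1/3 · 0.16667 = 0.055556; summing to 0.10328.
By Bayes' rule, P(bowl C | data) = (0.055556) / (0.10328) = 0.5379.

0.5379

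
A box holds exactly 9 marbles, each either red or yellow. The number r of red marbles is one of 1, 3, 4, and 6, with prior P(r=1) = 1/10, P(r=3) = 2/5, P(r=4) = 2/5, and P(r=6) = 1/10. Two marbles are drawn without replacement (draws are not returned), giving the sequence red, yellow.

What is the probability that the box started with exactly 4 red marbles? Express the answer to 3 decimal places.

Under each hypothesis, the probability of the observed sequence is: P(data | r = 1) = (1/9)(8/8) = 1/9; P(data | r = 3) = (3/9)(6/8) = 1/4; P(data | r = 4) = (4/9)(5/8) = 5/18; P(data | r = 6) = (6/9)(3/8) = 1/4.
Multiplying each by its prior: 1/10 · 1/9 = 1/90, 2/5 · 1/4 = 1/10, 2/5 · 5/18 = 1/9, 1/10 · 1/4 = 1/40; with total 89/360.
So P(r = 4 | data) = (1/9) / (89/360) = 40/89.

0.449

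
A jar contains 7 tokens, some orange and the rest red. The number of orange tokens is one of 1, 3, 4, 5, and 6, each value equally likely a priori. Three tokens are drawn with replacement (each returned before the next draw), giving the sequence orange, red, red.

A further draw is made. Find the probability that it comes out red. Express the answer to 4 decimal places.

Under each hypothesis, the probability of the observed sequence is: P(data | r = 1) = (1/7)(6/7)(6/7) = 0.10496; P(data | r = 3) = (3/7)(4/7)(4/7) = 0.13994; P(data | r = 4) = (4/7)(3/7)(3/7) = 0.10496; P(data | r = 5) = (5/7)(2/7)(2/7) = 0.058309; P(data | r = 6) = (6/7)(1/7)(1/7) = 0.017493.
Weighting by the prior gives 1/5 · 0.10496 = 0.020991, 1/5 · 0.13994 = 0.027988, 1/5 · 0.10496 = 0.020991, 1/5 · 0.058309 = 0.011662, 1/5 · 0.017493 = 0.0034985; these sum to 0.085131.
The posterior is then P(r = 1 | data) = 0.24658, P(r = 3 | data) = 0.32877, P(r = 4 | data) = 0.24658, P(r = 5 | data) = 0.13699, P(r = 6 | data) = 0.041096.
Averaging over the posterior, P(red next | data) = (6/7)(0.24658) + (4/7)(0.32877) + (3/7)(0.24658) + (2/7)(0.13699) + (1/7)(0.041096) = 0.5499.

0.5499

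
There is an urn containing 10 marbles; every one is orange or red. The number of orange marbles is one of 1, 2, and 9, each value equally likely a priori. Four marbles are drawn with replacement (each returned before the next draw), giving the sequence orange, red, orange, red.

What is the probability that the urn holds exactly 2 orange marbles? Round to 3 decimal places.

Compute the likelihood of the observed sequence for each case: P(data | r = 1) = (1/10)(9/10)(1/10)(9/10) = 0.0081; P(data | r = 2) = (2/10)(8/10)(2/10)(8/10) = 0.0256; P(data | r = 9) = (9/10)(1/10)(9/10)(1/10) = 0.0081.
The prior-weighted likelihoods are 1/3 · 0.0081 = 0.0027, 1/3 · 0.0256 = 0.0085333, 1/3 · 0.0081 = 0.0027; these sum to 0.013933.
So P(r = 2 | data) = (0.0085333) / (0.013933) = 0.61244.

0.612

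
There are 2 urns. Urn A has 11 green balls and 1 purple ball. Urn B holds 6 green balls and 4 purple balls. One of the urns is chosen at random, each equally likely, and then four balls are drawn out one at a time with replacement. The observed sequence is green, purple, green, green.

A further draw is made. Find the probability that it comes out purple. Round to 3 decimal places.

0.265

Compute the likelihood of the observed sequence for each case: P(data | urn A) = (11/12)(1/12)(11/12)(11/12) = 0.064188; P(data | urn B) = (6/10)(4/10)(6/10)(6/10) = 0.0864.
Multiplying each by its prior: 1/2 · 0.064188 = 0.032094, 1/2 · 0.0864 = 0.0432; summing to 0.075294.
Dividing through by the total gives posterior P(urn A | data) = 0.42625, P(urn B | data) = 0.57375.
The predictive probability is P(purple next | data) = (1/12)(0.42625) + (2/5)(0.57375) = 0.26502.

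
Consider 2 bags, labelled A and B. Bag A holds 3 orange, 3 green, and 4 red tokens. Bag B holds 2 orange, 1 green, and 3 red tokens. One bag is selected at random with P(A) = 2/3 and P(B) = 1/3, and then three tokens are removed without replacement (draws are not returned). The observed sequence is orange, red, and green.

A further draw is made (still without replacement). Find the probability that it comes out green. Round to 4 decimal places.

For each hypothesis, P(data | H) works out to: P(data | bag A) = (3/10)(4/9)(3/8) = 1/20; P(data | bag B) = (2/6)(3/5)(1/4) = 1/20.
Multiplying each by its prior: 2/3 · 1/20 = 1/30, 1/3 · 1/20 = 1/60; with total 1/20.
Normalising, the posterior is P(bag A | data) = 2/3, P(bag B | data) = 1/3.
So P(green next | data) = Σ P(green next | H) P(H | data) = (2/7)(2/3) + (0)(1/3) = 4/21.

0.1905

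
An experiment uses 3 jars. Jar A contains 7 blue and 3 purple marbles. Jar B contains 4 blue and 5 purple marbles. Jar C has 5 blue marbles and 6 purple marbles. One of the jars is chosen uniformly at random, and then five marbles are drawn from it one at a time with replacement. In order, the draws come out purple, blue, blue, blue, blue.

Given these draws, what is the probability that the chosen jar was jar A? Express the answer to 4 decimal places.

Under each hypothesis, the probability of the observed sequence is: P(data | jar A) = (3/10)(7/10)(7/10)(7/10)(7/10) = 0.07203; P(data | jar B) = (5/9)(4/9)(4/9)(4/9)(4/9) = 0.021677; P(data | jar C) = (6/11)(5/11)(5/11)(5/11)(5/11) = 0.023285.
The prior-weighted likelihoods are 1/3 · 0.07203 = 0.02401, 1/3 · 0.021677 = 0.0072256, 1/3 · 0.023285 = 0.0077615; with total 0.038997.
Hence P(jar A | data) = (0.02401) / (0.038997) = 0.61569.

0.6157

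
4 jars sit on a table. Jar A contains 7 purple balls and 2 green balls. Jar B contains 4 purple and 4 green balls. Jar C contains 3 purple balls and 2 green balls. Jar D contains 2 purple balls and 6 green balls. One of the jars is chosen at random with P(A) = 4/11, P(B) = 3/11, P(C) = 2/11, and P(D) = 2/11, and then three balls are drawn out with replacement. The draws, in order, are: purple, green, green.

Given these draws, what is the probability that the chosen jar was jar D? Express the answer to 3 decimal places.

For each hypothesis, P(data | H) works out to: P(data | jar A) = (7/9)(2/9)(2/9) = 0.038409; P(data | jar B) = (4/8)(4/8)(4/8) = 0.125; P(data | jar C) = (3/5)(2/5)(2/5) = 0.096; P(data | jar D) = (2/8)(6/8)(6/8) = 0.14062.
Weighting by the prior gives 4/11 · 0.038409 = 0.013967, 3/11 · 0.125 = 0.034091, 2/11 · 0.096 = 0.017455, 2/11 · 0.14062 = 0.025568; with total 0.09108.
Therefore the posterior P(jar D | data) = (0.025568) / (0.09108) = 0.28072.

0.281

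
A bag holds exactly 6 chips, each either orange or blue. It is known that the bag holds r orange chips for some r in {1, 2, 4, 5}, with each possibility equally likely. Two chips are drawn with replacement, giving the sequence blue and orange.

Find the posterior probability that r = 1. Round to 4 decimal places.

Under each hypothesis, the probability of the observed sequence is: P(data | r = 1) = (5/6)(1/6) = 5/36; P(data | r = 2) = (4/6)(2/6) = 2/9; P(data | r = 4) = (2/6)(4/6) = 2/9; P(data | r = 5) = (1/6)(5/6) = 5/36.
The prior-weighted likelihoods are 1/4 · 5/36 = 5/144, 1/4 · 2/9 = 1/18, 1/4 · 2/9 = 1/18, 1/4 · 5/36 = 5/144; summing to 13/72.
So P(r = 1 | data) = (5/144) / (13/72) = 5/26.

0.1923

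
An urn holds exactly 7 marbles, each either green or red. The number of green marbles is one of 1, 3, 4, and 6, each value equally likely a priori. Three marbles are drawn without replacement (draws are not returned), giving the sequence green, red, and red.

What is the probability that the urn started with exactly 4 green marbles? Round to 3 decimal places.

0.267

Compute the likelihood of the observed sequence for each case: P(data | r = 1) = (1/7)(6/6)(5/5) = 1/7; P(data | r = 3) = (3/7)(4/6)(3/5) = 6/35; P(data | r = 4) = (4/7)(3/6)(2/5) = 4/35; P(data | r = 6) = (6/7)(1/6)(0/5) = 0.
Weighting by the prior gives 1/4 · 1/7 = 1/28, 1/4 · 6/35 = 3/70, 1/4 · 4/35 = 1/35, 1/4 · 0 = 0; with total 3/28.
So P(r = 4 | data) = (1/35) / (3/28) = 4/15.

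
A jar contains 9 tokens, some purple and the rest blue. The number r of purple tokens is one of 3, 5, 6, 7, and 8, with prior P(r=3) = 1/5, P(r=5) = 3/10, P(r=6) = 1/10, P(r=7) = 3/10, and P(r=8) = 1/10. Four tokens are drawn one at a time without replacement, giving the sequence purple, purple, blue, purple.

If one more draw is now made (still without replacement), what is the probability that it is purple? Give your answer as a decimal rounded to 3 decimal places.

For each hypothesis, P(data | H) works out to: P(data | r = 3) = (3/9)(2/8)(6/7)(1/6) = 0.011905; P(data | r = 5) = (5/9)(4/8)(4/7)(3/6) = 0.079365; P(data | r = 6) = (6/9)(5/8)(3/7)(4/6) = 0.11905; P(data | r = 7) = (7/9)(6/8)(2/7)(5/6) = 0.13889; P(data | r = 8) = (8/9)(7/8)(1/7)(6/6) = 0.11111.
Multiplying each by its prior: 1/5 · 0.011905 = 0.002381, 3/10 · 0.079365 = 0.02381, 1/10 · 0.11905 = 0.011905, 3/10 · 0.13889 = 0.041667, 1/10 · 0.11111 = 0.011111; these sum to 0.090873.
Dividing through by the total gives posterior P(r = 3 | data) = 0.026201, P(r = 5 | data) = 0.26201, P(r = 6 | data) = 0.131, P(r = 7 | data) = 0.45852, P(r = 8 | data) = 0.12227.
The predictive probability is P(purple next | data) = (0)(0.026201) + (2/5)(0.26201) + (3/5)(0.131) + (4/5)(0.45852) + (1)(0.12227) = 0.67249.

0.672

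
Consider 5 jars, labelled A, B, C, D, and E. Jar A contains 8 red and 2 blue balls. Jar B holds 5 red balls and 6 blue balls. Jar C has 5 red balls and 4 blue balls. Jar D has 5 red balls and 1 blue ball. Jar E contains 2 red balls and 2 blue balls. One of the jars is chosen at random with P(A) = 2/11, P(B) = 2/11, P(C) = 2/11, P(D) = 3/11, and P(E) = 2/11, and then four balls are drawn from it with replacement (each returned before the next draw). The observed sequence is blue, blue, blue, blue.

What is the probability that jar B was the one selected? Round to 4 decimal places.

The likelihood of the observed sequence under each hypothesis: P(data | jar A) = (2/10)(2/10)(2/10)(2/10) = 0.0016; P(data | jar B) = (6/11)(6/11)(6/11)(6/11) = 0.088519; P(data | jar C) = (4/9)(4/9)(4/9)(4/9) = 0.039018; P(data | jar D) = (1/6)(1/6)(1/6)(1/6) = 0.0007716; P(data | jar E) = (2/4)(2/4)(2/4)(2/4) = 0.0625.
The prior-weighted likelihoods are 2/11 · 0.0016 = 0.00029091, 2/11 · 0.088519 = 0.016094, 2/11 · 0.039018 = 0.0070943, 3/11 · 0.0007716 = 0.00021044, 2/11 · 0.0625 = 0.011364; with total 0.035054.
Hence P(jar B | data) = (0.016094) / (0.035054) = 0.45913.

0.4591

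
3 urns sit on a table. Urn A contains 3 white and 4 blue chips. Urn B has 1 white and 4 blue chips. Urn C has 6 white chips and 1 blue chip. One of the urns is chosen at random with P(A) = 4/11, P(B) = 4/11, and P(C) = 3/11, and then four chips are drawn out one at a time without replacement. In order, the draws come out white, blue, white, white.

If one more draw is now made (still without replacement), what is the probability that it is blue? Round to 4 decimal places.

Compute the likelihood of the observed sequence for each case: P(data | urn A) = (3/7)(4/6)(2/5)(1/4) = 1/35; P(data | urn B) = (1/5)(4/4)(0/3) = 0; P(data | urn C) = (6/7)(1/6)(5/5)(4/4) = 1/7.
Weighting by the prior gives 4/11 · 1/35 = 4/385, 4/11 · 0 = 0, 3/11 · 1/7 = 3/77; with total 19/385.
Normalising, the posterior is P(urn A | data) = 4/19, P(urn B | data) = 0, P(urn C | data) = 15/19.
The predictive probability is P(blue next | data) = (1)(4/19) + (0)(15/19) = 4/19.

0.2105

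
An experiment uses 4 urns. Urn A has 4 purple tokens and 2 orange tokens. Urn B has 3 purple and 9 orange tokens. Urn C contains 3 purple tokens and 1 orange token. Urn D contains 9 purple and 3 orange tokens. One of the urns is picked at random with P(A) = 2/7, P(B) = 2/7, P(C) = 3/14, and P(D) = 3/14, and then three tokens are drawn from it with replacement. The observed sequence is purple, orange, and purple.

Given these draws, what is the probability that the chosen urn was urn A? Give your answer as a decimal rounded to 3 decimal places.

0.365

Compute the likelihood of the observed sequence for each case: P(data | urn A) = (4/6)(2/6)(4/6) = 0.14815; P(data | urn B) = (3/12)(9/12)(3/12) = 0.046875; P(data | urn C) = (3/4)(1/4)(3/4) = 0.14062; P(data | urn D) = (9/12)(3/12)(9/12) = 0.14062.
Weighting by the prior gives 2/7 · 0.14815 = 0.042328, 2/7 · 0.046875 = 0.013393, 3/14 · 0.14062 = 0.030134, 3/14 · 0.14062 = 0.030134; with total 0.11599.
By Bayes' rule, P(urn A | data) = (0.042328) / (0.11599) = 0.36493.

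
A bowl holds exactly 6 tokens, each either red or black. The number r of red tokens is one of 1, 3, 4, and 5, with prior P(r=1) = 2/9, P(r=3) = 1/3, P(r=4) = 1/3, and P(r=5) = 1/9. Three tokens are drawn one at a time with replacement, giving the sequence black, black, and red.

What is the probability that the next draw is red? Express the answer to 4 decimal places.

Under each hypothesis, the probability of the observed sequence is: P(data | r = 1) = (5/6)(5/6)(1/6) = 0.11574; P(data | r = 3) = (3/6)(3/6)(3/6) = 0.125; P(data | r = 4) = (2/6)(2/6)(4/6) = 0.074074; P(data | r = 5) = (1/6)(1/6)(5/6) = 0.023148.
Multiplying each by its prior: 2/9 · 0.11574 = 0.02572, 1/3 · 0.125 = 0.041667, 1/3 · 0.074074 = 0.024691, 1/9 · 0.023148 = 0.002572; these sum to 0.09465.
Dividing through by the total gives posterior P(r = 1 | data) = 0.27174, P(r = 3 | data) = 0.44022, P(r = 4 | data) = 0.26087, P(r = 5 | data) = 0.027174.
Averaging over the posterior, P(red next | data) = (1/6)(0.27174) + (1/2)(0.44022) + (2/3)(0.26087) + (5/6)(0.027174) = 0.46196.

0.4620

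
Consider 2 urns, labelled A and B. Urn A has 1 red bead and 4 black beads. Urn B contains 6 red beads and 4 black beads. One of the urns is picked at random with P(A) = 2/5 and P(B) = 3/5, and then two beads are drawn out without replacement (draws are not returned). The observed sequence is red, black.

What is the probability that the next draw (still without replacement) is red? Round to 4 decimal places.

Compute the likelihood of the observed sequence for each case: P(data | urn A) = (1/5)(4/4) = 1/5; P(data | urn B) = (6/10)(4/9) = 4/15.
Weighting by the prior gives 2/5 · 1/5 = 2/25, 3/5 · 4/15 = 4/25; these sum to 6/25.
Normalising, the posterior is P(urn A | data) = 1/3, P(urn B | data) = 2/3.
Averaging over the posterior, P(red next | data) = (0)(1/3) + (5/8)(2/3) = 5/12.

0.4167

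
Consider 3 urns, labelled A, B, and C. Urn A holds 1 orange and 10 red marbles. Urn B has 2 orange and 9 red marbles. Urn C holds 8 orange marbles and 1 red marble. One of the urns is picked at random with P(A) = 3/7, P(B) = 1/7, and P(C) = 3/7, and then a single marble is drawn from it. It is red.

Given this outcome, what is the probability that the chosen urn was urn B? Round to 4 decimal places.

Compute the likelihood of this draw for each case: P(data | urn A) = (10/11) = 10/11; P(data | urn B) = (9/11) = 9/11; P(data | urn C) = (1/9) = 1/9.
The prior-weighted likelihoods are 3/7 · 10/11 = 30/77, 1/7 · 9/11 = 9/77, 3/7 · 1/9 = 1/21; summing to 128/231.
Therefore the posterior P(urn B | data) = (9/77) / (128/231) = 27/128.

0.2109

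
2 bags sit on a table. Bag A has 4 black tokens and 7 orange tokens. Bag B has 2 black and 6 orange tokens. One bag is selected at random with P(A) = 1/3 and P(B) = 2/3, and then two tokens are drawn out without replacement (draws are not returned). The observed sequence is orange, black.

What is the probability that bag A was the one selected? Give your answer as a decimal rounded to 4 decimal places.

0.3726

Compute the likelihood of the observed sequence for each case: P(data | bag A) = (7/11)(4/10) = 0.25455; P(data | bag B) = (6/8)(2/7) = 0.21429.
The prior-weighted likelihoods are 1/3 · 0.25455 = 0.084848, 2/3 · 0.21429 = 0.14286; summing to 0.22771.
Therefore the posterior P(bag A | data) = (0.084848) / (0.22771) = 0.37262.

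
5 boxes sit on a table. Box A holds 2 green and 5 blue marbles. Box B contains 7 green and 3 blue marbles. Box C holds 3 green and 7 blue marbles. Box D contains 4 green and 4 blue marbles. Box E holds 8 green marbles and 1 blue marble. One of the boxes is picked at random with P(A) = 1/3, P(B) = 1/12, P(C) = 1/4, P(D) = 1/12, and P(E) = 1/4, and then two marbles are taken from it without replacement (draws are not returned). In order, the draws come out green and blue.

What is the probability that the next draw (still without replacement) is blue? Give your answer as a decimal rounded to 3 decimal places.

0.594

For each hypothesis, P(data | H) works out to: P(data | box A) = (2/7)(5/6) = 0.2381; P(data | box B) = (7/10)(3/9) = 0.23333; P(data | box C) = (3/10)(7/9) = 0.23333; P(data | box D) = (4/8)(4/7) = 0.28571; P(data | box E) = (8/9)(1/8) = 0.11111.
Weighting by the prior gives 1/3 · 0.2381 = 0.079365, 1/12 · 0.23333 = 0.019444, 1/4 · 0.23333 = 0.058333, 1/12 · 0.28571 = 0.02381, 1/4 · 0.11111 = 0.027778; summing to 0.20873.
Normalising, the posterior is P(box A | data) = 0.38023, P(box B | data) = 0.093156, P(box C | data) = 0.27947, P(box D | data) = 0.11407, P(box E | data) = 0.13308.
The predictive probability is P(blue next | data) = (4/5)(0.38023) + (1/4)(0.093156) + (3/4)(0.27947) + (1/2)(0.11407) + (0)(0.13308) = 0.59411.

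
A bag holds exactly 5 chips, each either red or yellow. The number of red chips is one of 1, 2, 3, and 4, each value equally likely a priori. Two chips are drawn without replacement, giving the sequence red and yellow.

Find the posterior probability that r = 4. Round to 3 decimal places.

The likelihood of the observed sequence under each hypothesis: P(data | r = 1) = (1/5)(4/4) = 1/5; P(data | r = 2) = (2/5)(3/4) = 3/10; P(data | r = 3) = (3/5)(2/4) = 3/10; P(data | r = 4) = (4/5)(1/4) = 1/5.
Multiplying each by its prior: 1/4 · 1/5 = 1/20, 1/4 · 3/10 = 3/40, 1/4 · 3/10 = 3/40, 1/4 · 1/5 = 1/20; summing to 1/4.
Therefore the posterior P(r = 4 | data) = (1/20) / (1/4) = 1/5.

0.200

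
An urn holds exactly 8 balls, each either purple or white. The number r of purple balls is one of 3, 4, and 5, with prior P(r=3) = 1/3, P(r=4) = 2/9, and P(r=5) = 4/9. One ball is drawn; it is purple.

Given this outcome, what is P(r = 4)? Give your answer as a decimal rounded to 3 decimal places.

0.216

For each hypothesis, P(data | H) works out to: P(data | r = 3) = (3/8) = 3/8; P(data | r = 4) = (4/8) = 1/2; P(data | r = 5) = (5/8) = 5/8.
The prior-weighted likelihoods are 1/3 · 3/8 = 1/8, 2/9 · 1/2 = 1/9, 4/9 · 5/8 = 5/18; summing to 37/72.
Therefore the posterior P(r = 4 | data) = (1/9) / (37/72) = 8/37.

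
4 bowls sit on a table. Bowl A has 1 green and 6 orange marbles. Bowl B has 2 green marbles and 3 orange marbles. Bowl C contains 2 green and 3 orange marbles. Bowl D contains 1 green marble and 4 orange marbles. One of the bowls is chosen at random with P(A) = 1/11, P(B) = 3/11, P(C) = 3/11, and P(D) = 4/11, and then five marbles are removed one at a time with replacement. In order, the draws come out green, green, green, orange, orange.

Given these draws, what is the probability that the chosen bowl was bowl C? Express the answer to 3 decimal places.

0.430

For each hypothesis, P(data | H) works out to: P(data | bowl A) = (1/7)(1/7)(1/7)(6/7)(6/7) = 0.002142; P(data | bowl B) = (2/5)(2/5)(2/5)(3/5)(3/5) = 0.02304; P(data | bowl C) = (2/5)(2/5)(2/5)(3/5)(3/5) = 0.02304; P(data | bowl D) = (1/5)(1/5)(1/5)(4/5)(4/5) = 0.00512.
Weighting by the prior gives 1/11 · 0.002142 = 0.00019472, 3/11 · 0.02304 = 0.0062836, 3/11 · 0.02304 = 0.0062836, 4/11 · 0.00512 = 0.0018618; these sum to 0.014624.
So P(bowl C | data) = (0.0062836) / (0.014624) = 0.42969.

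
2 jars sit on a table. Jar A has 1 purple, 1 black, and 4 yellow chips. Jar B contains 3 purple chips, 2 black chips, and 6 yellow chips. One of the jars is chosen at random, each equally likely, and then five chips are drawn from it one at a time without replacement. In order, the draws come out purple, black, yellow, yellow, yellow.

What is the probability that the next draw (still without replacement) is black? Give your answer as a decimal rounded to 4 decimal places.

0.0467

For each hypothesis, P(data | H) works out to: P(data | jar A) = (1/6)(1/5)(4/4)(3/3)(2/2) = 0.033333; P(data | jar B) = (3/11)(2/10)(6/9)(5/8)(4/7) = 0.012987.
The prior-weighted likelihoods are 1/2 · 0.033333 = 0.016667, 1/2 · 0.012987 = 0.0064935; summing to 0.02316.
Dividing through by the total gives posterior P(jar A | data) = 0.71963, P(jar B | data) = 0.28037.
The predictive probability is P(black next | data) = (0)(0.71963) + (1/6)(0.28037) = 0.046729.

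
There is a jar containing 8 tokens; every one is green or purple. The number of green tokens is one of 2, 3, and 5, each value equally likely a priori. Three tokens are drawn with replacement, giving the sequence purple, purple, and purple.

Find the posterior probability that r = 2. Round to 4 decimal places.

Compute the likelihood of the observed sequence for each case: P(data | r = 2) = (6/8)(6/8)(6/8) = 0.42188; P(data | r = 3) = (5/8)(5/8)(5/8) = 0.24414; P(data | r = 5) = (3/8)(3/8)(3/8) = 0.052734.
Multiplying each by its prior: 1/3 · 0.42188 = 0.14062, 1/3 · 0.24414 = 0.08138, 1/3 · 0.052734 = 0.017578; these sum to 0.23958.
Hence P(r = 2 | data) = (0.14062) / (0.23958) = 0.58696.

0.5870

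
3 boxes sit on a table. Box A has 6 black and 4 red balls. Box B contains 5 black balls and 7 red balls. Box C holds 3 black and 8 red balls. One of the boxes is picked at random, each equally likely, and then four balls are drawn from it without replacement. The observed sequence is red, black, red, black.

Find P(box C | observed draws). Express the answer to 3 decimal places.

0.230

For each hypothesis, P(data | H) works out to: P(data | box A) = (4/10)(6/9)(3/8)(5/7) = 0.071429; P(data | box B) = (7/12)(5/11)(6/10)(4/9) = 0.070707; P(data | box C) = (8/11)(3/10)(7/9)(2/8) = 0.042424.
Multiplying each by its prior: 1/3 · 0.071429 = 0.02381, 1/3 · 0.070707 = 0.023569, 1/3 · 0.042424 = 0.014141; these sum to 0.06152.
Therefore the posterior P(box C | data) = (0.014141) / (0.06152) = 0.22987.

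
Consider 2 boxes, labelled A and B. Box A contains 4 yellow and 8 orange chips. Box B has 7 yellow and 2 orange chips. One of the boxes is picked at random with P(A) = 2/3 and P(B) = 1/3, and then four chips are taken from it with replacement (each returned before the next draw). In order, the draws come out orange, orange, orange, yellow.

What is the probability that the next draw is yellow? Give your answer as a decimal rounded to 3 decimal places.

0.352

For each hypothesis, P(data | H) works out to: P(data | box A) = (8/12)(8/12)(8/12)(4/12) = 0.098765; P(data | box B) = (2/9)(2/9)(2/9)(7/9) = 0.0085353.
Multiplying each by its prior: 2/3 · 0.098765 = 0.065844, 1/3 · 0.0085353 = 0.0028451; summing to 0.068689.
Dividing through by the total gives posterior P(box A | data) = 0.95858, P(box B | data) = 0.04142.
Averaging over the posterior, P(yellow next | data) = (1/3)(0.95858) + (7/9)(0.04142) = 0.35174.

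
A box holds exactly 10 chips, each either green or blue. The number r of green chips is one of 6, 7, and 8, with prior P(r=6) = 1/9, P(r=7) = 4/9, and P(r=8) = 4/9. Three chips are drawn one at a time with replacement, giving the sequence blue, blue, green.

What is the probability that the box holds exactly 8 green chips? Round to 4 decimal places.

Compute the likelihood of the observed sequence for each case: P(data | r = 6) = (4/10)(4/10)(6/10) = 0.096; P(data | r = 7) = (3/10)(3/10)(7/10) = 0.063; P(data | r = 8) = (2/10)(2/10)(8/10) = 0.032.
The prior-weighted likelihoods are 1/9 · 0.096 = 0.010667, 4/9 · 0.063 = 0.028, 4/9 · 0.032 = 0.014222; summing to 0.052889.
By Bayes' rule, P(r = 8 | data) = (0.014222) / (0.052889) = 0.26891.

0.2689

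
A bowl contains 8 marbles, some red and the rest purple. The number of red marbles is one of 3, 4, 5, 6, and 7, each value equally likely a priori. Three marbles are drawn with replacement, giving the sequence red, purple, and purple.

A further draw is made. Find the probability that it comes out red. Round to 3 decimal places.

0.523

Under each hypothesis, the probability of the observed sequence is: P(data | r = 3) = (3/8)(5/8)(5/8) = 0.14648; P(data | r = 4) = (4/8)(4/8)(4/8) = 0.125; P(data | r = 5) = (5/8)(3/8)(3/8) = 0.087891; P(data | r = 6) = (6/8)(2/8)(2/8) = 0.046875; P(data | r = 7) = (7/8)(1/8)(1/8) = 0.013672.
The prior-weighted likelihoods are 1/5 · 0.14648 = 0.029297, 1/5 · 0.125 = 0.025, 1/5 · 0.087891 = 0.017578, 1/5 · 0.046875 = 0.009375, 1/5 · 0.013672 = 0.0027344; summing to 0.083984.
Dividing through by the total gives posterior P(r = 3 | data) = 0.34884, P(r = 4 | data) = 0.29767, P(r = 5 | data) = 0.2093, P(r = 6 | data) = 0.11163, P(r = 7 | data) = 0.032558.
So P(red next | data) = Σ P(red next | H) P(H | data) = (3/8)(0.34884) + (1/2)(0.29767) + (5/8)(0.2093) + (3/4)(0.11163) + (7/8)(0.032558) = 0.52267.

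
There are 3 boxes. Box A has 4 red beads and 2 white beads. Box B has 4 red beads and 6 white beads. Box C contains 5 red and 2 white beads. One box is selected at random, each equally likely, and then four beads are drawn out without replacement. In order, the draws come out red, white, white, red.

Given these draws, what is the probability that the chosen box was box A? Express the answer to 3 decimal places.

Compute the likelihood of the observed sequence for each case: P(data | box A) = (4/6)(2/5)(1/4)(3/3) = 1/15; P(data | box B) = (4/10)(6/9)(5/8)(3/7) = 1/14; P(data | box C) = (5/7)(2/6)(1/5)(4/4) = 1/21.
Weighting by the prior gives 1/3 · 1/15 = 1/45, 1/3 · 1/14 = 1/42, 1/3 · 1/21 = 1/63; summing to 13/210.
Hence P(box A | data) = (1/45) / (13/210) = 14/39.

0.359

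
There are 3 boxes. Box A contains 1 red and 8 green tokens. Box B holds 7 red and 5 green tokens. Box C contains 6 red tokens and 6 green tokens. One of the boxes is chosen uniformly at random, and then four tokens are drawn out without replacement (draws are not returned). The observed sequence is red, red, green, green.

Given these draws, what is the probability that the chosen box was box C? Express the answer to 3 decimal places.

0.517

Compute the likelihood of the observed sequence for each case: P(data | box A) = (1/9)(0/8) = 0; P(data | box B) = (7/12)(6/11)(5/10)(4/9) = 7/99; P(data | box C) = (6/12)(5/11)(6/10)(5/9) = 5/66.
Multiplying each by its prior: 1/3 · 0 = 0, 1/3 · 7/99 = 7/297, 1/3 · 5/66 = 5/198; with total 29/594.
So P(box C | data) = (5/198) / (29/594) = 15/29.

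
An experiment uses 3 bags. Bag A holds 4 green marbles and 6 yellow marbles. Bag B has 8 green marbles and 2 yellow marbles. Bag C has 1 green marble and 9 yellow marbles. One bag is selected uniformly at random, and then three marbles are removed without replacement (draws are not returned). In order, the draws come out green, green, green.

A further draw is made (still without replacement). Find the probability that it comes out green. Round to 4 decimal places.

0.6762

Compute the likelihood of the observed sequence for each case: P(data | bag A) = (4/10)(3/9)(2/8) = 1/30; P(data | bag B) = (8/10)(7/9)(6/8) = 7/15; P(data | bag C) = (1/10)(0/9) = 0.
Multiplying each by its prior: 1/3 · 1/30 = 1/90, 1/3 · 7/15 = 7/45, 1/3 · 0 = 0; these sum to 1/6.
The posterior is then P(bag A | data) = 1/15, P(bag B | data) = 14/15, P(bag C | data) = 0.
So P(green next | data) = Σ P(green next | H) P(H | data) = (1/7)(1/15) + (5/7)(14/15) = 71/105.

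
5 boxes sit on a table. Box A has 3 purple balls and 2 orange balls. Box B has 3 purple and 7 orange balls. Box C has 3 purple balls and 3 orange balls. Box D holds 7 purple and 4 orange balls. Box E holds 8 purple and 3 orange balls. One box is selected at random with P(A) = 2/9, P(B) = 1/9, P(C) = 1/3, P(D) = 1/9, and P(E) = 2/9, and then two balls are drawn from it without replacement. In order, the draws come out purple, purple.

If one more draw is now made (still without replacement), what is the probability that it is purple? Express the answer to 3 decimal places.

Under each hypothesis, the probability of the observed sequence is: P(data | box A) = (3/5)(2/4) = 3/10; P(data | box B) = (3/10)(2/9) = 1/15; P(data | box C) = (3/6)(2/5) = 1/5; P(data | box D) = (7/11)(6/10) = 21/55; P(data | box E) = (8/11)(7/10) = 28/55.
The prior-weighted likelihoods are 2/9 · 3/10 = 1/15, 1/9 · 1/15 = 1/135, 1/3 · 1/5 = 1/15, 1/9 · 21/55 = 7/165, 2/9 · 28/55 = 56/495; these sum to 8/27.
The posterior is then P(box A | data) = 0.225, P(box B | data) = 0.025, P(box C | data) = 0.225, P(box D | data) = 0.14318, P(box E | data) = 0.38182.
So P(purple next | data) = Σ P(purple next | H) P(H | data) = (1/3)(0.225) + (1/8)(0.025) + (1/4)(0.225) + (5/9)(0.14318) + (2/3)(0.38182) = 0.46847.

0.468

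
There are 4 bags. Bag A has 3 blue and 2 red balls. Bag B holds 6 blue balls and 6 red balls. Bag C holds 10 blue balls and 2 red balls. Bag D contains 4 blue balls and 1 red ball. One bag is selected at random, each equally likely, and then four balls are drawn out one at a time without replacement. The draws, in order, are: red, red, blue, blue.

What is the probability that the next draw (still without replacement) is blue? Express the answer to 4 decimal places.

0.8016

Under each hypothesis, the probability of the observed sequence is: P(data | bag A) = (2/5)(1/4)(3/3)(2/2) = 1/10; P(data | bag B) = (6/12)(5/11)(6/10)(5/9) = 5/66; P(data | bag C) = (2/12)(1/11)(10/10)(9/9) = 1/66; P(data | bag D) = (1/5)(0/4) = 0.
The prior-weighted likelihoods are 1/4 · 1/10 = 1/40, 1/4 · 5/66 = 5/264, 1/4 · 1/66 = 1/264, 1/4 · 0 = 0; these sum to 21/440.
Dividing through by the total gives posterior P(bag A | data) = 11/21, P(bag B | data) = 25/63, P(bag C | data) = 5/63, P(bag D | data) = 0.
Averaging over the posterior, P(blue next | data) = (1)(11/21) + (1/2)(25/63) + (1)(5/63) = 101/126.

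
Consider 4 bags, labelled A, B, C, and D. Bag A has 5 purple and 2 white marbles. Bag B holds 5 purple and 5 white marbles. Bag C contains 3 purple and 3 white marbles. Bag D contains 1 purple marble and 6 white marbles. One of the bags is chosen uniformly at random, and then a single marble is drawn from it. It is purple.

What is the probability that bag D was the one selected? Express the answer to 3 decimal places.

0.077

For each hypothesis, P(data | H) works out to: P(data | bag A) = (5/7) = 5/7; P(data | bag B) = (5/10) = 1/2; P(data | bag C) = (3/6) = 1/2; P(data | bag D) = (1/7) = 1/7.
The prior-weighted likelihoods are 1/4 · 5/7 = 5/28, 1/4 · 1/2 = 1/8, 1/4 · 1/2 = 1/8, 1/4 · 1/7 = 1/28; summing to 13/28.
So P(bag D | data) = (1/28) / (13/28) = 1/13.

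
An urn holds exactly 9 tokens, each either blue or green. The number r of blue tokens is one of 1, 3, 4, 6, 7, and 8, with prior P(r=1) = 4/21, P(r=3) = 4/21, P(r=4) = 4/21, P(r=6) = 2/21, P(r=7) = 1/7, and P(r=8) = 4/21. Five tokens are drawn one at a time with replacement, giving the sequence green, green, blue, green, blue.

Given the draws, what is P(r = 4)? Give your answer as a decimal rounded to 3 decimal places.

0.377

For each hypothesis, P(data | H) works out to: P(data | r = 1) = (8/9)(8/9)(1/9)(8/9)(1/9) = 0.0086708; P(data | r = 3) = (6/9)(6/9)(3/9)(6/9)(3/9) = 0.032922; P(data | r = 4) = (5/9)(5/9)(4/9)(5/9)(4/9) = 0.03387; P(data | r = 6) = (3/9)(3/9)(6/9)(3/9)(6/9) = 0.016461; P(data | r = 7) = (2/9)(2/9)(7/9)(2/9)(7/9) = 0.0066386; P(data | r = 8) = (1/9)(1/9)(8/9)(1/9)(8/9) = 0.0010838.
The prior-weighted likelihoods are 4/21 · 0.0086708 = 0.0016516, 4/21 · 0.032922 = 0.0062708, 4/21 · 0.03387 = 0.0064515, 2/21 · 0.016461 = 0.0015677, 1/7 · 0.0066386 = 0.00094836, 4/21 · 0.0010838 = 0.00020645; with total 0.017096.
By Bayes' rule, P(r = 4 | data) = (0.0064515) / (0.017096) = 0.37736.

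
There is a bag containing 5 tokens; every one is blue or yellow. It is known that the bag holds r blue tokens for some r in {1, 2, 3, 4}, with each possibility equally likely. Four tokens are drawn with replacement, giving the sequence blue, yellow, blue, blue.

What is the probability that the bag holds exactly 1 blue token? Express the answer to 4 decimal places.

0.0274

The likelihood of the observed sequence under each hypothesis: P(data | r = 1) = (1/5)(4/5)(1/5)(1/5) = 0.0064; P(data | r = 2) = (2/5)(3/5)(2/5)(2/5) = 0.0384; P(data | r = 3) = (3/5)(2/5)(3/5)(3/5) = 0.0864; P(data | r = 4) = (4/5)(1/5)(4/5)(4/5) = 0.1024.
Multiplying each by its prior: 1/4 · 0.0064 = 0.0016, 1/4 · 0.0384 = 0.0096, 1/4 · 0.0864 = 0.0216, 1/4 · 0.1024 = 0.0256; with total 0.0584.
So P(r = 1 | data) = (0.0016) / (0.0584) = 0.027397.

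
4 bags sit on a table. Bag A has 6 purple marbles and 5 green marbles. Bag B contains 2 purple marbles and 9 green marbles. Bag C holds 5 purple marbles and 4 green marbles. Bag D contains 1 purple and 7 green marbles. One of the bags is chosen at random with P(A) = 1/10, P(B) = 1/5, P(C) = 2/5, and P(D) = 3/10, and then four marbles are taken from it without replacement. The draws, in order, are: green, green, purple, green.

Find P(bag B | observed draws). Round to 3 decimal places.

0.305

For each hypothesis, P(data | H) works out to: P(data | bag A) = (5/11)(4/10)(6/9)(3/8) = 0.045455; P(data | bag B) = (9/11)(8/10)(2/9)(7/8) = 0.12727; P(data | bag C) = (4/9)(3/8)(5/7)(2/6) = 0.039683; P(data | bag D) = (7/8)(6/7)(1/6)(5/5) = 0.125.
Weighting by the prior gives 1/10 · 0.045455 = 0.0045455, 1/5 · 0.12727 = 0.025455, 2/5 · 0.039683 = 0.015873, 3/10 · 0.125 = 0.0375; summing to 0.083373.
By Bayes' rule, P(bag B | data) = (0.025455) / (0.083373) = 0.30531.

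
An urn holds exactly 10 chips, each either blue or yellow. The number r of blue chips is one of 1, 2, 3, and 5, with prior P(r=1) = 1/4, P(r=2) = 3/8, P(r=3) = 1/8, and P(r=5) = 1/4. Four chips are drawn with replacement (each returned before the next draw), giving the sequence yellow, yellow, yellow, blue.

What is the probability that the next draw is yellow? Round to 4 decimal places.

0.7512

Under each hypothesis, the probability of the observed sequence is: P(data | r = 1) = (9/10)(9/10)(9/10)(1/10) = 0.0729; P(data | r = 2) = (8/10)(8/10)(8/10)(2/10) = 0.1024; P(data | r = 3) = (7/10)(7/10)(7/10)(3/10) = 0.1029; P(data | r = 5) = (5/10)(5/10)(5/10)(5/10) = 0.0625.
The prior-weighted likelihoods are 1/4 · 0.0729 = 0.018225, 3/8 · 0.1024 = 0.0384, 1/8 · 0.1029 = 0.012863, 1/4 · 0.0625 = 0.015625; these sum to 0.085112.
Normalising, the posterior is P(r = 1 | data) = 0.21413, P(r = 2 | data) = 0.45117, P(r = 3 | data) = 0.15112, P(r = 5 | data) = 0.18358.
So P(yellow next | data) = Σ P(yellow next | H) P(H | data) = (9/10)(0.21413) + (4/5)(0.45117) + (7/10)(0.15112) + (1/2)(0.18358) = 0.75123.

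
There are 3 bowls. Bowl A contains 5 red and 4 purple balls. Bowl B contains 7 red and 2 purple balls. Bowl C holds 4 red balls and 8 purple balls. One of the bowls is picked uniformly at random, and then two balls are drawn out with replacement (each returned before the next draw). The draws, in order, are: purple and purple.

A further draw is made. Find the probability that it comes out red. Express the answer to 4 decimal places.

Compute the likelihood of the observed sequence for each case: P(data | bowl A) = (4/9)(4/9) = 16/81; P(data | bowl B) = (2/9)(2/9) = 4/81; P(data | bowl C) = (8/12)(8/12) = 4/9.
Weighting by the prior gives 1/3 · 16/81 = 16/243, 1/3 · 4/81 = 4/243, 1/3 · 4/9 = 4/27; with total 56/243.
Dividing through by the total gives posterior P(bowl A | data) = 2/7, P(bowl B | data) = 1/14, P(bowl C | data) = 9/14.
The predictive probability is P(red next | data) = (5/9)(2/7) + (7/9)(1/14) + (1/3)(9/14) = 3/7.

0.4286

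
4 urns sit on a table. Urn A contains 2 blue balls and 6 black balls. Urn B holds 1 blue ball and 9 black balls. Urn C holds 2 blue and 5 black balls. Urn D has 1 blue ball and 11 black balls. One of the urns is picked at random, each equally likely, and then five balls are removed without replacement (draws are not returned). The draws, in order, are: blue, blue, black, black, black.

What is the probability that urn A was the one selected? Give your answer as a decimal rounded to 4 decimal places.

0.4286

The likelihood of the observed sequence under each hypothesis: P(data | urn A) = (2/8)(1/7)(6/6)(5/5)(4/4) = 1/28; P(data | urn B) = (1/10)(0/9) = 0; P(data | urn C) = (2/7)(1/6)(5/5)(4/4)(3/3) = 1/21; P(data | urn D) = (1/12)(0/11) = 0.
The prior-weighted likelihoods are 1/4 · 1/28 = 1/112, 1/4 · 0 = 0, 1/4 · 1/21 = 1/84, 1/4 · 0 = 0; these sum to 1/48.
Therefore the posterior P(urn A | data) = (1/112) / (1/48) = 3/7.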